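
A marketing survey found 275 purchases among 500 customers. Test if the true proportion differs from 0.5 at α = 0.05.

p̂ = 0.55, p₀ = 0.5. z = (p̂ - p₀)/√(p₀(1-p₀)/n) = 2.236. Critical: ±1.96. Reject H₀.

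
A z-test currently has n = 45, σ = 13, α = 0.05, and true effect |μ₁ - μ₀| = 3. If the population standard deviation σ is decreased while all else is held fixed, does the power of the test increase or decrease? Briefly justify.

Power increases: a smaller σ shrinks the standard error σ/√n, moving the sampling distribution under H₁ further from the critical value.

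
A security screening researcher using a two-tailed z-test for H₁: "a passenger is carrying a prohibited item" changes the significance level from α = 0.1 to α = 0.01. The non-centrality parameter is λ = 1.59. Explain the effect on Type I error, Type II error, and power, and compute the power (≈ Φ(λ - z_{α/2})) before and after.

Decreasing α from 0.1 to 0.01:
• Type I error rate decreases (α is the Type I rate by definition).
• Critical value moves from z_{α/2} = 1.645 to 2.576, so power = Φ(λ - z_{α/2}) goes from Φ(1.59 - 1.645) = 0.478 to Φ(1.59 - 2.576) = 0.162.
• Type II error rate β = 1 - power therefore increases (0.522 → 0.838).
Appropriate when false positives are costly — here, detaining an innocent passenger — delay and inconvenience.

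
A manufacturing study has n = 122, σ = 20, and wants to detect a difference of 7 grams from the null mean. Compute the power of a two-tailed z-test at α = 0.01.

SE = σ/√n = 20/√122 = 1.811. Non-centrality λ = d/SE = 7/1.811 = 3.866. Power ≈ Φ(λ - z_{α/2}) = Φ(3.866 - 2.576) = Φ(1.29) = 0.901.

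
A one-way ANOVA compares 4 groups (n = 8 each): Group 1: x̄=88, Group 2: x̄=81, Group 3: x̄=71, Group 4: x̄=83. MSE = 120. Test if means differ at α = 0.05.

Grand mean = 80.75. SS_between = 1222.0, MS_between = 407.33. F = 3.394, F_crit ≈ 2.947. Reject H₀.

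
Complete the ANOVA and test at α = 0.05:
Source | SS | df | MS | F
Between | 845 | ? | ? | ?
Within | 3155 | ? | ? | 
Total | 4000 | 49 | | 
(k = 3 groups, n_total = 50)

df_between = 2, df_within = 47. MS_between = 422.5, MS_within = 67.13. F = 6.294, F_crit ≈ 3.195. Reject H₀.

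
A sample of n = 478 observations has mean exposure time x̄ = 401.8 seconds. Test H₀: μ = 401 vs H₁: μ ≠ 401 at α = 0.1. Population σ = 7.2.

z = (x̄ - μ₀)/(σ/√n) = (401.8 - 401)/(7.2/√478) = 2.429. Critical value: ±1.645. Since |2.429| > 1.645, Reject H₀.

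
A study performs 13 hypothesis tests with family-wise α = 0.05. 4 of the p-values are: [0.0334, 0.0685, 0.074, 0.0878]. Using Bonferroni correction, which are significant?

Bonferroni α = 0.05/13 = 0.00385. None of the given p-values are significant.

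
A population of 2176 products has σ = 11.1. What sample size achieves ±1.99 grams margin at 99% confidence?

Without FPC: n₀ = (2.576×11.1/1.99)² = 206.458. With FPC: n = n₀N/(n₀+N-1) = 188.6 → n = 189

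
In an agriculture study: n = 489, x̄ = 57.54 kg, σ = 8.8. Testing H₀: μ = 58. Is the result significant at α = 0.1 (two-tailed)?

z = (57.54 - 58)/(8.8/√489) = -1.156. Since |z| ≤ 1.645, not significant at α = 0.1.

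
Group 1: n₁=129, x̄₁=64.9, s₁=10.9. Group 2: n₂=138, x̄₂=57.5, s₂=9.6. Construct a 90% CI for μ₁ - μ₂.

Difference = 7.4. SE = √(10.9²/129 + 9.6²/138) = 1.26. CI = (5.33, 9.47)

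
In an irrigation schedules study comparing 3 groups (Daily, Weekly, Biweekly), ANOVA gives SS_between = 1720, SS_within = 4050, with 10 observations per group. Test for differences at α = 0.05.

df_between = 2, df_within = 27. F = MS_between/MS_within = 860.0/150.0 = 5.733. F_crit ≈ 3.354. Reject H₀. At least one mean differs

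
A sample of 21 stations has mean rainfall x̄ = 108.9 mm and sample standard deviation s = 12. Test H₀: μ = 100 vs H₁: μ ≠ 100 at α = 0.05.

t = (x̄ - μ₀)/(s/√n) = (108.9 - 100)/(12/√21) = 3.399. df = 20, critical t = ±2.086. Reject H₀.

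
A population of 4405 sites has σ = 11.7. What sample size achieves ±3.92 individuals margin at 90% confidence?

Without FPC: n₀ = (1.645×11.7/3.92)² = 24.106. With FPC: n = n₀N/(n₀+N-1) = 24.0 → n = 24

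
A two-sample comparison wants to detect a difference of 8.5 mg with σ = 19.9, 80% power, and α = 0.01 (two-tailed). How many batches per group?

n per group = 2(z_α/2 + z_β)²σ²/d² = 2×(2.576 + 0.84)²×19.9²/8.5² = 127.9 → n = 128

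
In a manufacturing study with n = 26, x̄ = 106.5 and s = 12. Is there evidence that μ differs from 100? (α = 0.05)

t = (x̄ - μ₀)/(s/√n) = (106.5 - 100)/(12/√26) = 2.762. df = 25, critical t = ±2.06. Reject H₀.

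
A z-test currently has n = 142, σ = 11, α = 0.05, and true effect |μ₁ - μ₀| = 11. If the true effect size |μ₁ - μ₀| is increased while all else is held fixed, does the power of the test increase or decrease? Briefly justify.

Power increases: a larger true effect increases the non-centrality λ = |μ₁ - μ₀|/(σ/√n).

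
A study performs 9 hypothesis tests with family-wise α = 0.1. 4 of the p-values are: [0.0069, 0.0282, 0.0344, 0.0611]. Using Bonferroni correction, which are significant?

Bonferroni α = 0.1/9 = 0.01111. Significant p-values: [0.0069]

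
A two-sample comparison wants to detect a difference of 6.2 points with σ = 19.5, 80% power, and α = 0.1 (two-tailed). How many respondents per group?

n per group = 2(z_α/2 + z_β)²σ²/d² = 2×(1.645 + 0.84)²×19.5²/6.2² = 122.2 → n = 123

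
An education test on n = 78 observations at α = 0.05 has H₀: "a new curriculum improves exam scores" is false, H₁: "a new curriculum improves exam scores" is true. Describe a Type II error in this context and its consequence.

Type II error: failing to reject H₀ when it is false — concluding that a new curriculum improves exam scores is not supported when in fact it is. Consequence: keeping the old curriculum when the new one would have helped students.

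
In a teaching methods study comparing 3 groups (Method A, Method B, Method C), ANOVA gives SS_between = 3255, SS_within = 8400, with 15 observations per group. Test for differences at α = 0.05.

df_between = 2, df_within = 42. F = MS_between/MS_within = 1627.5/200.0 = 8.137. F_crit ≈ 3.22. Reject H₀. At least one mean differs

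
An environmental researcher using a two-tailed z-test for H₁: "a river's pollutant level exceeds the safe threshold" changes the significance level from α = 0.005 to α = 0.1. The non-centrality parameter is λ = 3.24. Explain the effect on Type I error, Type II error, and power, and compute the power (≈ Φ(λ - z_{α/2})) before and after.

Increasing α from 0.005 to 0.1:
• Type I error rate increases (α is the Type I rate by definition).
• Critical value moves from z_{α/2} = 2.807 to 1.645, so power = Φ(λ - z_{α/2}) goes from Φ(3.24 - 2.807) = 0.667 to Φ(3.24 - 1.645) = 0.945.
• Type II error rate β = 1 - power therefore decreases (0.333 → 0.055).
Appropriate when false negatives are costly — here, allowing unsafe pollution to continue.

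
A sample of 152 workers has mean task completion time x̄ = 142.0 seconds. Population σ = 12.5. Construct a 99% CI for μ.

CI = x̄ ± z*(σ/√n) = 142.0 ± 2.576(12.5/√152) = 142.0 ± 2.61 = (139.39, 144.61)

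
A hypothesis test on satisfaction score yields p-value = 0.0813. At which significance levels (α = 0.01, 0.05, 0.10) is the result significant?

p = 0.0813. Significant at: α = 0.1.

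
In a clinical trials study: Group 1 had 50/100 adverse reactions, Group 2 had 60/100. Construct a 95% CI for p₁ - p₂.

p̂₁ = 0.5, p̂₂ = 0.6. Difference = -0.1. CI = (-0.237, 0.037)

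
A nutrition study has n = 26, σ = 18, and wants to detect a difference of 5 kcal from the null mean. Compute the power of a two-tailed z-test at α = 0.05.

SE = σ/√n = 18/√26 = 3.53. Non-centrality λ = d/SE = 5/3.53 = 1.416. Power ≈ Φ(λ - z_{α/2}) = Φ(1.416 - 1.96) = Φ(-0.544) = 0.293.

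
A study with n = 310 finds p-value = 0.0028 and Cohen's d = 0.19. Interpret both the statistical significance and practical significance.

Statistically significant (p = 0.0028 < 0.05). Cohen's d = 0.19 indicates a very small effect size. Both statistical and practical significance should be considered.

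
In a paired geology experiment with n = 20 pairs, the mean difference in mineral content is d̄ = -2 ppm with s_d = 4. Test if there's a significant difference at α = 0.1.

t = d̄/(s_d/√n) = -2/(4/√20) = -2.236. df = 19, critical t = ±1.729. Reject H₀.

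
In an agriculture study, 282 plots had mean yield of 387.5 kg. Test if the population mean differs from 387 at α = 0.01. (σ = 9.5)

z = (x̄ - μ₀)/(σ/√n) = (387.5 - 387)/(9.5/√282) = 0.884. Critical value: ±2.576. Since |0.884| ≤ 2.576, Fail to reject H₀.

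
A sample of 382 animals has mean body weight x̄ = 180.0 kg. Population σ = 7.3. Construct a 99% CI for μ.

CI = x̄ ± z*(σ/√n) = 180.0 ± 2.576(7.3/√382) = 180.0 ± 0.96 = (179.04, 180.96)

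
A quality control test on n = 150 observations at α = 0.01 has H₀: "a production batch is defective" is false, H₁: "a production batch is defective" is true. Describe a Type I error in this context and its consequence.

Type I error: rejecting H₀ when it is true — concluding that a production batch is defective when in fact it is not. Consequence: scrapping a good batch — wasted material and cost for no reason.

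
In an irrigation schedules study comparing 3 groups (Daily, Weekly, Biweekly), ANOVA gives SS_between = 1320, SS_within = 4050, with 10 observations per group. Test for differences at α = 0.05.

df_between = 2, df_within = 27. F = MS_between/MS_within = 660.0/150.0 = 4.4. F_crit ≈ 3.354. Reject H₀. At least one mean differs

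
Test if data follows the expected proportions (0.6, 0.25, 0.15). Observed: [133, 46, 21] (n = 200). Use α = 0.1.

Expected: [120.0, 50.0, 30.0]. χ² = 4.428. df = 2, critical = 4.605. Fail to reject H₀.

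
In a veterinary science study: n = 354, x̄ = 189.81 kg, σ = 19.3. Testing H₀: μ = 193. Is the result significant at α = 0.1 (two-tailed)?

z = (189.81 - 193)/(19.3/√354) = -3.11. Since |z| > 1.645, significant at α = 0.1.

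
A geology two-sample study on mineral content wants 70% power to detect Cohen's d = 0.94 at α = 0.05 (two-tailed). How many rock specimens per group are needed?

z_{α/2} = 1.96, z_β = Φ⁻¹(0.7) = 0.524. For large effect (d = 0.94): n per group = 2(z_{α/2} + z_β)²/d² = 2(1.96 + 0.524)²/0.94² = 14.0 → 14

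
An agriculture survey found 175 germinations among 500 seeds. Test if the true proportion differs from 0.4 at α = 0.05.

p̂ = 0.35, p₀ = 0.4. z = (p̂ - p₀)/√(p₀(1-p₀)/n) = -2.282. Critical: ±1.96. Reject H₀.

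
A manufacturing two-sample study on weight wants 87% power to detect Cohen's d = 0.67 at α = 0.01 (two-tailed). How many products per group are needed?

z_{α/2} = 2.576, z_β = Φ⁻¹(0.87) = 1.126. For medium effect (d = 0.67): n per group = 2(z_{α/2} + z_β)²/d² = 2(2.576 + 1.126)²/0.67² = 61.1 → 62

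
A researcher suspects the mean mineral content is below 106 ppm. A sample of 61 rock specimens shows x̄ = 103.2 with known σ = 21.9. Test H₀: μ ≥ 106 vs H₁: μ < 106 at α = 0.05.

z = -0.999. Critical value: -1.645. Fail to reject H₀.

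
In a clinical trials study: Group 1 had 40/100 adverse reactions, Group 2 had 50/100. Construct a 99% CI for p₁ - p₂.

p̂₁ = 0.4, p̂₂ = 0.5. Difference = -0.1. CI = (-0.28, 0.08)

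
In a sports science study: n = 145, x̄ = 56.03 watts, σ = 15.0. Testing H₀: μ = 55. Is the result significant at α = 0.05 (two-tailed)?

z = (56.03 - 55)/(15.0/√145) = 0.827. Since |z| ≤ 1.96, not significant at α = 0.05.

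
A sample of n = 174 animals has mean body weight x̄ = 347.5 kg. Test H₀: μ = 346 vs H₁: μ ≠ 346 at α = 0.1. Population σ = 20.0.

z = (x̄ - μ₀)/(σ/√n) = (347.5 - 346)/(20.0/√174) = 0.989. Critical value: ±1.645. Since |0.989| ≤ 1.645, Fail to reject H₀.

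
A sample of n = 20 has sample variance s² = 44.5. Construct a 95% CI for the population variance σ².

df = 19. χ²_{0.025} = 32.852, χ²_{0.975} = 8.907. CI for σ² = ((n-1)s²/χ²_{α/2}, (n-1)s²/χ²_{1-α/2}) = (19·44.5/32.852, 19·44.5/8.907) = (25.74, 94.93)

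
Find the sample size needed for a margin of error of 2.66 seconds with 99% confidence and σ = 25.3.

n = (z*σ/E)² = (2.576×25.3/2.66)² = 600.3 → n = 601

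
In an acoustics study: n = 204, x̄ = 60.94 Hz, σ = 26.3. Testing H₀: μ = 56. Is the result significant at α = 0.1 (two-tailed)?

z = (60.94 - 56)/(26.3/√204) = 2.683. Since |z| > 1.645, significant at α = 0.1.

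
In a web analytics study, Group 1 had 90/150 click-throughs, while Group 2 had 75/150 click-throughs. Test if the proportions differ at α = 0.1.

p̂₁ = 0.6, p̂₂ = 0.5, pooled p̂ = 0.55. z = 1.741. Critical: ±1.645. Reject H₀.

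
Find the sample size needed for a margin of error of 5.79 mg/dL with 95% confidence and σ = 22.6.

n = (z*σ/E)² = (1.96×22.6/5.79)² = 58.5 → n = 59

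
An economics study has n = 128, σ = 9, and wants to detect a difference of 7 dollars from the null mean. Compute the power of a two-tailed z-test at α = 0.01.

SE = σ/√n = 9/√128 = 0.795. Non-centrality λ = d/SE = 7/0.795 = 8.8. Power ≈ Φ(λ - z_{α/2}) = Φ(8.8 - 2.576) = Φ(6.224) = 1.0.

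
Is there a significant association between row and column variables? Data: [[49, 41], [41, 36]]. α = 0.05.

χ² = 0.024. df = 1, critical = 3.841. Fail to reject H₀. No evidence of dependence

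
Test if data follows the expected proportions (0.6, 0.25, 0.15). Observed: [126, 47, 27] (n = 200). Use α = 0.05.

Expected: [120.0, 50.0, 30.0]. χ² = 0.78. df = 2, critical = 5.991. Fail to reject H₀.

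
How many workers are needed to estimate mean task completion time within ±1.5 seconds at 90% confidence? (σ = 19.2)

n = (z*σ/E)² = (1.645×19.2/1.5)² = 443.4 → n = 444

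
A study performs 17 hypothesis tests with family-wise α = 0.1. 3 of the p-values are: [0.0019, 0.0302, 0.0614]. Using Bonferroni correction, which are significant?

Bonferroni α = 0.1/17 = 0.00588. Significant p-values: [0.0019]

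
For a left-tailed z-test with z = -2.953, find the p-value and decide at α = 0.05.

p = P(Z < -2.953) = Φ(-2.953) ≈ 0.0016. Since p < 0.05, reject H₀ (significant) at α = 0.05.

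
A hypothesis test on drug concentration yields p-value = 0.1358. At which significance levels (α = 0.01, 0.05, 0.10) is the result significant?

p = 0.1358. Not significant at any of the given levels.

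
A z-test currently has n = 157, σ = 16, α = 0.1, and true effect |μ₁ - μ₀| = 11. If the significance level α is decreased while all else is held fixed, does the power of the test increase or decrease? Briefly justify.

Power decreases: a smaller α raises the critical value, so less of the H₁ sampling distribution falls in the rejection region.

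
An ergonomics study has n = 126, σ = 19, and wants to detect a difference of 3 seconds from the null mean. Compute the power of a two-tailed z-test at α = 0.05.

SE = σ/√n = 19/√126 = 1.693. Non-centrality λ = d/SE = 3/1.693 = 1.772. Power ≈ Φ(λ - z_{α/2}) = Φ(1.772 - 1.96) = Φ(-0.188) = 0.426.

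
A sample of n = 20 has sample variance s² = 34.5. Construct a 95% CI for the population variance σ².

df = 19. χ²_{0.025} = 32.852, χ²_{0.975} = 8.907. CI for σ² = ((n-1)s²/χ²_{α/2}, (n-1)s²/χ²_{1-α/2}) = (19·34.5/32.852, 19·34.5/8.907) = (19.95, 73.59)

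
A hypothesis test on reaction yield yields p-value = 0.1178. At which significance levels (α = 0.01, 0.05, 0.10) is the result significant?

p = 0.1178. Not significant at any of the given levels.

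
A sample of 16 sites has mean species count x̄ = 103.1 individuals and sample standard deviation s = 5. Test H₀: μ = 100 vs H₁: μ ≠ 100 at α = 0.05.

t = (x̄ - μ₀)/(s/√n) = (103.1 - 100)/(5/√16) = 2.48. df = 15, critical t = ±2.131. Reject H₀.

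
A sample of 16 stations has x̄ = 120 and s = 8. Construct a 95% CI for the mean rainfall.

CI = x̄ ± t*(s/√n) = 120 ± 2.131(8/√16) = (115.74, 124.26)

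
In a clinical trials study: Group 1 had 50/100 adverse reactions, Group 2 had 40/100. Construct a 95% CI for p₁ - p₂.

p̂₁ = 0.5, p̂₂ = 0.4. Difference = 0.1. CI = (-0.037, 0.237)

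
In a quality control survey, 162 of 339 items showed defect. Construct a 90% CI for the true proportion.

p̂ = 0.478. CI = p̂ ± z*√(p̂(1-p̂)/n) = (0.433, 0.523)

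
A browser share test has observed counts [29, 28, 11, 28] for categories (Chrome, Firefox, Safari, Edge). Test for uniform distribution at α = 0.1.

Expected = 24 each. χ² = Σ(O-E)²/E = 9.417. df = 3, critical value = 6.251. Reject H₀.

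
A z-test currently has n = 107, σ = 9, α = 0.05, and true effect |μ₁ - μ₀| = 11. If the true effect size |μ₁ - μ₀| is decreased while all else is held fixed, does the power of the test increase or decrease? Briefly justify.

Power decreases: a smaller true effect decreases the non-centrality λ = |μ₁ - μ₀|/(σ/√n).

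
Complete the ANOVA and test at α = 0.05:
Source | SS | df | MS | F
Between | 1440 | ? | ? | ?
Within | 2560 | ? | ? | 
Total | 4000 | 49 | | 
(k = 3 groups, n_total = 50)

df_between = 2, df_within = 47. MS_between = 720.0, MS_within = 54.47. F = 13.219, F_crit ≈ 3.195. Reject H₀.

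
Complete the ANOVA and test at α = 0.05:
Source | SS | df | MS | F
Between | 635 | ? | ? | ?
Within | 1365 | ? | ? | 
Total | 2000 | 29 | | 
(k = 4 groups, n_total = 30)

df_between = 3, df_within = 26. MS_between = 211.67, MS_within = 52.5. F = 4.032, F_crit ≈ 2.975. Reject H₀.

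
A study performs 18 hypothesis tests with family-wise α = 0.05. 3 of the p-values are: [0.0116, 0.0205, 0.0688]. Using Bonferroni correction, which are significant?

Bonferroni α = 0.05/18 = 0.00278. None of the given p-values are significant.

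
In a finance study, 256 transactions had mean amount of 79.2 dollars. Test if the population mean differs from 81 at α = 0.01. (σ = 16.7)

z = (x̄ - μ₀)/(σ/√n) = (79.2 - 81)/(16.7/√256) = -1.725. Critical value: ±2.576. Since |-1.725| ≤ 2.576, Fail to reject H₀.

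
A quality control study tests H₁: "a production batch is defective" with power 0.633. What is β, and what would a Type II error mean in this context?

β = 1 - power = 1 - 0.633 = 0.367. A Type II error is failing to reject H₀ when H₀ is false (false negative) — here, failing to conclude that a production batch is defective when in fact it is true. Consequence: shipping a defective batch — faulty products reach customers.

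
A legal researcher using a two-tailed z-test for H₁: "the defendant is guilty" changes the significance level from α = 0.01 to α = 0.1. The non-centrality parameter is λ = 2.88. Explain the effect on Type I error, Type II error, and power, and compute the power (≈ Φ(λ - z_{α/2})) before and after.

Increasing α from 0.01 to 0.1:
• Type I error rate increases (α is the Type I rate by definition).
• Critical value moves from z_{α/2} = 2.576 to 1.645, so power = Φ(λ - z_{α/2}) goes from Φ(2.88 - 2.576) = 0.619 to Φ(2.88 - 1.645) = 0.892.
• Type II error rate β = 1 - power therefore decreases (0.381 → 0.108).
Appropriate when false negatives are costly — here, acquitting a guilty person.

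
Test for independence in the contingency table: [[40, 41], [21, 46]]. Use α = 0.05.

χ² = 4.925. df = 1, critical = 3.841. Reject H₀. Variables are dependent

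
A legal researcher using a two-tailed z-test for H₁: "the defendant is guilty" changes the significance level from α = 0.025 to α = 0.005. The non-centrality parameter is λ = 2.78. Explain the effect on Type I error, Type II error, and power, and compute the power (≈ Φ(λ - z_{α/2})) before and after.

Decreasing α from 0.025 to 0.005:
• Type I error rate decreases (α is the Type I rate by definition).
• Critical value moves from z_{α/2} = 2.241 to 2.807, so power = Φ(λ - z_{α/2}) goes from Φ(2.78 - 2.241) = 0.705 to Φ(2.78 - 2.807) = 0.489.
• Type II error rate β = 1 - power therefore increases (0.295 → 0.511).
Appropriate when false positives are costly — here, convicting an innocent person.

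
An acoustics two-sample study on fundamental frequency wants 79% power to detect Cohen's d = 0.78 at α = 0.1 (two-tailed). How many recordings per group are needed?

z_{α/2} = 1.645, z_β = Φ⁻¹(0.79) = 0.806. For medium effect (d = 0.78): n per group = 2(z_{α/2} + z_β)²/d² = 2(1.645 + 0.806)²/0.78² = 19.7 → 20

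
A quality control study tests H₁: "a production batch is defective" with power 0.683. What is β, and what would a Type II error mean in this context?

β = 1 - power = 1 - 0.683 = 0.317. A Type II error is failing to reject H₀ when H₀ is false (false negative) — here, failing to conclude that a production batch is defective when in fact it is true. Consequence: shipping a defective batch — faulty products reach customers.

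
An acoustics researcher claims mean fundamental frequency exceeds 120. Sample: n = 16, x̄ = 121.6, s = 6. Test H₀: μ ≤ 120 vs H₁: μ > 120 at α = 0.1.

t = (121.6 - 120)/(6/√16) = 1.067, df = 15. Critical t = 1.341. Fail to reject H₀.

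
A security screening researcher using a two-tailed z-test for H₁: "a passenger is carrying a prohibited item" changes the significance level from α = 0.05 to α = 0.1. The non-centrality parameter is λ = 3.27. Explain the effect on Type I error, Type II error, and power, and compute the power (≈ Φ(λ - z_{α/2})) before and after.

Increasing α from 0.05 to 0.1:
• Type I error rate increases (α is the Type I rate by definition).
• Critical value moves from z_{α/2} = 1.96 to 1.645, so power = Φ(λ - z_{α/2}) goes from Φ(3.27 - 1.96) = 0.905 to Φ(3.27 - 1.645) = 0.948.
• Type II error rate β = 1 - power therefore decreases (0.095 → 0.052).
Appropriate when false negatives are costly — here, letting a prohibited item through — security breach.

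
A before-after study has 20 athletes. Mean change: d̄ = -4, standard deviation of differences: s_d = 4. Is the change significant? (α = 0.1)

t = d̄/(s_d/√n) = -4/(4/√20) = -4.472. df = 19, critical t = ±1.729. Reject H₀.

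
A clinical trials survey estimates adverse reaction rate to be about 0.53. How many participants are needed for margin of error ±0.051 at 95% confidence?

n = z²p(1-p)/E² = 1.96²×0.53×0.47/0.051² = 367.9 → n = 368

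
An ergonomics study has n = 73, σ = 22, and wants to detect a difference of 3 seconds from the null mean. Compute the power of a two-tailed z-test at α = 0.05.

SE = σ/√n = 22/√73 = 2.575. Non-centrality λ = d/SE = 3/2.575 = 1.165. Power ≈ Φ(λ - z_{α/2}) = Φ(1.165 - 1.96) = Φ(-0.795) = 0.213.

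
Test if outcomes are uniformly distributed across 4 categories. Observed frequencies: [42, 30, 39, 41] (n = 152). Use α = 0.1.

Expected = 38 each. χ² = Σ(O-E)²/E = 2.368. df = 3, critical value = 6.251. Fail to reject H₀.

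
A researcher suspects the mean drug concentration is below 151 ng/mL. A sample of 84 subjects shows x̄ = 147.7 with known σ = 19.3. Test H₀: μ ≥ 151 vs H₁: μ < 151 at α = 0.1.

z = -1.567. Critical value: -1.28. Reject H₀.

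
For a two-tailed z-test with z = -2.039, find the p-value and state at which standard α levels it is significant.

p = 2·P(Z > |-2.039|) = 2·(1 - Φ(2.039)) ≈ 0.0415. Significant at α = 0.1; Significant at α = 0.05.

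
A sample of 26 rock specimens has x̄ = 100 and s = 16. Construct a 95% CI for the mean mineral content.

CI = x̄ ± t*(s/√n) = 100 ± 2.06(16/√26) = (93.54, 106.46)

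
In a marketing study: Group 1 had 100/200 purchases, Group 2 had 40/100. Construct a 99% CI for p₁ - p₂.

p̂₁ = 0.5, p̂₂ = 0.4. Difference = 0.1. CI = (-0.056, 0.256)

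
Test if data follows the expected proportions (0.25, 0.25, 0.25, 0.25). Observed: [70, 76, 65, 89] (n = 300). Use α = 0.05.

Expected: [75.0, 75.0, 75.0, 75.0]. χ² = 4.293. df = 3, critical = 7.815. Fail to reject H₀.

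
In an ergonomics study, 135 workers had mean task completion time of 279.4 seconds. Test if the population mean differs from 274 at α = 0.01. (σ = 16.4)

z = (x̄ - μ₀)/(σ/√n) = (279.4 - 274)/(16.4/√135) = 3.826. Critical value: ±2.576. Since |3.826| > 2.576, Reject H₀.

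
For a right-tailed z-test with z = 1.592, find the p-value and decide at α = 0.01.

p = P(Z > 1.592) = 1 - Φ(1.592) ≈ 0.0557. Since p ≥ 0.01, fail to reject H₀ (not significant) at α = 0.01.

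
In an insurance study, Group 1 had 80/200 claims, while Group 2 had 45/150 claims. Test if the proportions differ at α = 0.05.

p̂₁ = 0.4, p̂₂ = 0.3, pooled p̂ = 0.357. z = 1.932. Critical: ±1.96. Fail to reject H₀.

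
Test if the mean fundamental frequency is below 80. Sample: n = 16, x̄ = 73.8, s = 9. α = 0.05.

t = (73.8 - 80)/(9/√16) = -2.756, df = 15. Critical t = -1.753. Reject H₀.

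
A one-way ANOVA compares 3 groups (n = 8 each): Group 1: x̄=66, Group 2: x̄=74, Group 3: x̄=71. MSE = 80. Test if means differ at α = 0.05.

Grand mean = 70.33. SS_between = 261.33, MS_between = 130.67. F = 1.633, F_crit ≈ 3.467. Fail to reject H₀.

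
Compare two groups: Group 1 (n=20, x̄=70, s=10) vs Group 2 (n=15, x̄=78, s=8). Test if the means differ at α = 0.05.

Pooled sp = 9.2. t = -2.545, df = 33. Critical t = ±2.035. Reject H₀.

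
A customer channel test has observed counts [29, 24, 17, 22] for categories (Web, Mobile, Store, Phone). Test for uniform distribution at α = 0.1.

Expected = 23 each. χ² = Σ(O-E)²/E = 3.217. df = 3, critical value = 6.251. Fail to reject H₀.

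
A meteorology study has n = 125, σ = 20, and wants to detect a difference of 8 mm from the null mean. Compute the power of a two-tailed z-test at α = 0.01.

SE = σ/√n = 20/√125 = 1.789. Non-centrality λ = d/SE = 8/1.789 = 4.472. Power ≈ Φ(λ - z_{α/2}) = Φ(4.472 - 2.576) = Φ(1.896) = 0.971.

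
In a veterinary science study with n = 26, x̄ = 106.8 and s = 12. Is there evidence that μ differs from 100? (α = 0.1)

t = (x̄ - μ₀)/(s/√n) = (106.8 - 100)/(12/√26) = 2.889. df = 25, critical t = ±1.708. Reject H₀.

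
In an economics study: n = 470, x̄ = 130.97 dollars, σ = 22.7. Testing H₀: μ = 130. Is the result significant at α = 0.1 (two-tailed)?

z = (130.97 - 130)/(22.7/√470) = 0.926. Since |z| ≤ 1.645, not significant at α = 0.1.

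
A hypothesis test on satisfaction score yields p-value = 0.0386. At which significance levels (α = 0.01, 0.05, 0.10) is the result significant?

p = 0.0386. Significant at: α = 0.05, 0.1.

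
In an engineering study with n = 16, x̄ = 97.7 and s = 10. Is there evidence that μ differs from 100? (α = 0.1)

t = (x̄ - μ₀)/(s/√n) = (97.7 - 100)/(10/√16) = -0.92. df = 15, critical t = ±1.753. Fail to reject H₀.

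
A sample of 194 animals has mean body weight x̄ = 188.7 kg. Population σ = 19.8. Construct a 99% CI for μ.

CI = x̄ ± z*(σ/√n) = 188.7 ± 2.576(19.8/√194) = 188.7 ± 3.66 = (185.04, 192.36)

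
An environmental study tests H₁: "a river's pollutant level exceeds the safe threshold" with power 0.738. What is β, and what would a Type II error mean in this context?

β = 1 - power = 1 - 0.738 = 0.262. A Type II error is failing to reject H₀ when H₀ is false (false negative) — here, failing to conclude that a river's pollutant level exceeds the safe threshold when in fact it is true. Consequence: allowing unsafe pollution to continue.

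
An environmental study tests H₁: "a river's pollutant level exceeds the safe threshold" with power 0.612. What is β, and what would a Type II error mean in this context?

β = 1 - power = 1 - 0.612 = 0.388. A Type II error is failing to reject H₀ when H₀ is false (false negative) — here, failing to conclude that a river's pollutant level exceeds the safe threshold when in fact it is true. Consequence: allowing unsafe pollution to continue.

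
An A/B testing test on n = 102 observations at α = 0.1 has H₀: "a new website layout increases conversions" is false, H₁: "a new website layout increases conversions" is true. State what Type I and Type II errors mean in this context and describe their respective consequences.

Type I (false positive): concluding that a new website layout increases conversions when it is not — rolling out a layout that doesn't actually help — wasted engineering effort. Type II (false negative): failing to conclude that a new website layout increases conversions when it is — discarding a layout that would have improved conversions — lost revenue. Which is costlier depends on domain priorities and is a judgement call rather than a statistical fact.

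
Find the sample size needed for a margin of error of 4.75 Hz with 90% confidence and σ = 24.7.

n = (z*σ/E)² = (1.645×24.7/4.75)² = 73.2 → n = 74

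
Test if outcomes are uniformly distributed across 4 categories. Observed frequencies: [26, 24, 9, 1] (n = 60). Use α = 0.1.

Expected = 15 each. χ² = Σ(O-E)²/E = 28.933. df = 3, critical value = 6.251. Reject H₀.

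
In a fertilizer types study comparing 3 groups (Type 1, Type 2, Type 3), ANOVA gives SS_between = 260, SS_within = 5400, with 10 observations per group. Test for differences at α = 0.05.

df_between = 2, df_within = 27. F = MS_between/MS_within = 130.0/200.0 = 0.65. F_crit ≈ 3.354. Fail to reject H₀.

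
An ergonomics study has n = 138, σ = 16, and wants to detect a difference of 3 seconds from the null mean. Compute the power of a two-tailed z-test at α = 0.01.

SE = σ/√n = 16/√138 = 1.362. Non-centrality λ = d/SE = 3/1.362 = 2.203. Power ≈ Φ(λ - z_{α/2}) = Φ(2.203 - 2.576) = Φ(-0.373) = 0.354.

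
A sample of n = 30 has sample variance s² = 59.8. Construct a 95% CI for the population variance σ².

df = 29. χ²_{0.025} = 45.722, χ²_{0.975} = 16.047. CI for σ² = ((n-1)s²/χ²_{α/2}, (n-1)s²/χ²_{1-α/2}) = (29·59.8/45.722, 29·59.8/16.047) = (37.93, 108.07)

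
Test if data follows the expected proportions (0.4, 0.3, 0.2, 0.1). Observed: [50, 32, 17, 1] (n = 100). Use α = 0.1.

Expected: [40.0, 30.0, 20.0, 10.0]. χ² = 11.183. df = 3, critical = 6.251. Reject H₀.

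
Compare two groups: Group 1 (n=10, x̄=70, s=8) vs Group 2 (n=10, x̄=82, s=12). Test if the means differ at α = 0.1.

Pooled sp = 10.2. t = -2.631, df = 18. Critical t = ±1.734. Reject H₀.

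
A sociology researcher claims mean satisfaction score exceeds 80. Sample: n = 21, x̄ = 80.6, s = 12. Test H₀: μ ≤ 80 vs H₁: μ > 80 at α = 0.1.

t = (80.6 - 80)/(12/√21) = 0.229, df = 20. Critical t = 1.325. Fail to reject H₀.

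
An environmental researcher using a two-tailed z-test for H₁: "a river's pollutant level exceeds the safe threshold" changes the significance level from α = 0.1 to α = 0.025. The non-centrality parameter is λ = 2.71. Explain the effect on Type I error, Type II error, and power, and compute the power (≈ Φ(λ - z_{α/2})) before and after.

Decreasing α from 0.1 to 0.025:
• Type I error rate decreases (α is the Type I rate by definition).
• Critical value moves from z_{α/2} = 1.645 to 2.241, so power = Φ(λ - z_{α/2}) goes from Φ(2.71 - 1.645) = 0.857 to Φ(2.71 - 2.241) = 0.68.
• Type II error rate β = 1 - power therefore increases (0.143 → 0.32).
Appropriate when false positives are costly — here, shutting down a compliant factory unnecessarily.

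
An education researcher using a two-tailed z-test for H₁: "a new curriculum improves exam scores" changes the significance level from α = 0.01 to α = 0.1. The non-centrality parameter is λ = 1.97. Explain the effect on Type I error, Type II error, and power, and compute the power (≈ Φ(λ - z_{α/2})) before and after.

Increasing α from 0.01 to 0.1:
• Type I error rate increases (α is the Type I rate by definition).
• Critical value moves from z_{α/2} = 2.576 to 1.645, so power = Φ(λ - z_{α/2}) goes from Φ(1.97 - 2.576) = 0.272 to Φ(1.97 - 1.645) = 0.627.
• Type II error rate β = 1 - power therefore decreases (0.728 → 0.373).
Appropriate when false negatives are costly — here, keeping the old curriculum when the new one would have helped students.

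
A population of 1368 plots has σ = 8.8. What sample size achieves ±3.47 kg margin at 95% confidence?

Without FPC: n₀ = (1.96×8.8/3.47)² = 24.707. With FPC: n = n₀N/(n₀+N-1) = 24.3 → n = 25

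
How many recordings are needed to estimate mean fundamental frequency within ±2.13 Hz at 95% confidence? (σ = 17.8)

n = (z*σ/E)² = (1.96×17.8/2.13)² = 268.3 → n = 269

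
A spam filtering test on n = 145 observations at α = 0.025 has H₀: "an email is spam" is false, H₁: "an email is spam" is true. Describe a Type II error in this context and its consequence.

Type II error: failing to reject H₀ when it is false — concluding that an email is spam is not supported when in fact it is. Consequence: a spam email lands in the inbox.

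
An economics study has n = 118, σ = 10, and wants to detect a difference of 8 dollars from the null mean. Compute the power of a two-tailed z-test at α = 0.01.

SE = σ/√n = 10/√118 = 0.921. Non-centrality λ = d/SE = 8/0.921 = 8.69. Power ≈ Φ(λ - z_{α/2}) = Φ(8.69 - 2.576) = Φ(6.114) = 1.0.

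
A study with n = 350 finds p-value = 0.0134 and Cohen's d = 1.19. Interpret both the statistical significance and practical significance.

Statistically significant (p = 0.0134 < 0.05). Cohen's d = 1.19 indicates a large effect size. Both statistical and practical significance should be considered.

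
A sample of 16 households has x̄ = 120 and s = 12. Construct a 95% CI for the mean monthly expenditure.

CI = x̄ ± t*(s/√n) = 120 ± 2.131(12/√16) = (113.61, 126.39)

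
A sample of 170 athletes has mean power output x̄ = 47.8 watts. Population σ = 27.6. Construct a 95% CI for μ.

CI = x̄ ± z*(σ/√n) = 47.8 ± 1.96(27.6/√170) = 47.8 ± 4.15 = (43.65, 51.95)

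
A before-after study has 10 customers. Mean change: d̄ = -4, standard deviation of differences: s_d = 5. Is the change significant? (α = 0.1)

t = d̄/(s_d/√n) = -4/(5/√10) = -2.53. df = 9, critical t = ±1.833. Reject H₀.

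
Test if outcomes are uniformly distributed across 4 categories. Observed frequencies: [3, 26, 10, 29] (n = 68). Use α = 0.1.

Expected = 17 each. χ² = Σ(O-E)²/E = 27.647. df = 3, critical value = 6.251. Reject H₀.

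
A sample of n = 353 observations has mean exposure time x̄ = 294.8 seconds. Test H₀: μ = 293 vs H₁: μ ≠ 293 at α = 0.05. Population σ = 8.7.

z = (x̄ - μ₀)/(σ/√n) = (294.8 - 293)/(8.7/√353) = 3.887. Critical value: ±1.96. Since |3.887| > 1.96, Reject H₀.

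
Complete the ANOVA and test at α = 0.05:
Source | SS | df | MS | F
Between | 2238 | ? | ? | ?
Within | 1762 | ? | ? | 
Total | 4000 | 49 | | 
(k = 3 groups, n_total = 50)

df_between = 2, df_within = 47. MS_between = 1119.0, MS_within = 37.49. F = 29.848, F_crit ≈ 3.195. Reject H₀.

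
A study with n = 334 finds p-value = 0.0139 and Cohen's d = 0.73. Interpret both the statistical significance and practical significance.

Statistically significant (p = 0.0139 < 0.05). Cohen's d = 0.73 indicates a medium effect size. Both statistical and practical significance should be considered.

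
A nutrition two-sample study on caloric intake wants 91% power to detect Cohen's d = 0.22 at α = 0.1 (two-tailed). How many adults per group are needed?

z_{α/2} = 1.645, z_β = Φ⁻¹(0.91) = 1.341. For small effect (d = 0.22): n per group = 2(z_{α/2} + z_β)²/d² = 2(1.645 + 1.341)²/0.22² = 368.4 → 369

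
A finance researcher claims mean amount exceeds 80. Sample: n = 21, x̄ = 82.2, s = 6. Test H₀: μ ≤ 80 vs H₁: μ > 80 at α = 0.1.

t = (82.2 - 80)/(6/√21) = 1.68, df = 20. Critical t = 1.325. Reject H₀.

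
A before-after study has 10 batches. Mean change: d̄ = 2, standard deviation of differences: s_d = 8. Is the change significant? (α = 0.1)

t = d̄/(s_d/√n) = 2/(8/√10) = 0.791. df = 9, critical t = ±1.833. Fail to reject H₀.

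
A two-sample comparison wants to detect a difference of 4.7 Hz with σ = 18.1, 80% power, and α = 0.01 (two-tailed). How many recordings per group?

n per group = 2(z_α/2 + z_β)²σ²/d² = 2×(2.576 + 0.84)²×18.1²/4.7² = 346.1 → n = 347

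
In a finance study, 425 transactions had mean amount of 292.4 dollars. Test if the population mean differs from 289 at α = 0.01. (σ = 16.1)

z = (x̄ - μ₀)/(σ/√n) = (292.4 - 289)/(16.1/√425) = 4.354. Critical value: ±2.576. Since |4.354| > 2.576, Reject H₀.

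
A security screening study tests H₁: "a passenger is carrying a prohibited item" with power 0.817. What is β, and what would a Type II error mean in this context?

β = 1 - power = 1 - 0.817 = 0.183. A Type II error is failing to reject H₀ when H₀ is false (false negative) — here, failing to conclude that a passenger is carrying a prohibited item when in fact it is true. Consequence: letting a prohibited item through — security breach.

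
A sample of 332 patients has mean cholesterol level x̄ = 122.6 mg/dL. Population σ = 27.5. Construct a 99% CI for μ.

CI = x̄ ± z*(σ/√n) = 122.6 ± 2.576(27.5/√332) = 122.6 ± 3.89 = (118.71, 126.49)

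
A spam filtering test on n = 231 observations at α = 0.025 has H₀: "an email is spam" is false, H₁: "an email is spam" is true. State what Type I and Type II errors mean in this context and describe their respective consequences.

Type I (false positive): concluding that an email is spam when it is not — a legitimate email is sent to the spam folder and the user misses it. Type II (false negative): failing to conclude that an email is spam when it is — a spam email lands in the inbox. Which is costlier depends on domain priorities and is a judgement call rather than a statistical fact.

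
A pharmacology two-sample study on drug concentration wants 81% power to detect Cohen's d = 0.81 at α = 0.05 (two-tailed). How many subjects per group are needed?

z_{α/2} = 1.96, z_β = Φ⁻¹(0.81) = 0.878. For large effect (d = 0.81): n per group = 2(z_{α/2} + z_β)²/d² = 2(1.96 + 0.878)²/0.81² = 24.6 → 25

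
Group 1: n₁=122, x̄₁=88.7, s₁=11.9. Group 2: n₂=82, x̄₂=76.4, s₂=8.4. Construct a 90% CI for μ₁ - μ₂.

Difference = 12.3. SE = √(11.9²/122 + 8.4²/82) = 1.422. CI = (9.96, 14.64)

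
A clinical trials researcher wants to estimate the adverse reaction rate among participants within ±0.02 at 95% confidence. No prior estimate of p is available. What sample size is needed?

Conservative approach: use p = 0.5 (maximizes p(1-p) = 0.25). n = z²(0.25)/E² = 1.96²×0.25/0.02² = 2401.0 → n = 2401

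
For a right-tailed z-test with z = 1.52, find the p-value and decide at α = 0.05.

p = P(Z > 1.52) = 1 - Φ(1.52) ≈ 0.0643. Since p ≥ 0.05, fail to reject H₀ (not significant) at α = 0.05.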